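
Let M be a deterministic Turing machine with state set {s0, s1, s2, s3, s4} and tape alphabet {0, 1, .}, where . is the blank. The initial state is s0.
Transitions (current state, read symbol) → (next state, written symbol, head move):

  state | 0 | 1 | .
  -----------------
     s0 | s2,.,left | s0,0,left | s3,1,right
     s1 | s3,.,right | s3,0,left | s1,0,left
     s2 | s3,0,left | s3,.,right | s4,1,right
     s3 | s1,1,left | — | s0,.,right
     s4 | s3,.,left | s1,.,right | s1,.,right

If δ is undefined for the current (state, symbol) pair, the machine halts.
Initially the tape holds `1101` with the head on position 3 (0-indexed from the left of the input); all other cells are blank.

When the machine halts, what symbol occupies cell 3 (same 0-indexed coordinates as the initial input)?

state=s0 head=3 tape=110[1].   (s0,1)→(s0,0,left)
state=s0 head=2 tape=11[0]0.   (s0,0)→(s2,.,left)
state=s2 head=1 tape=1[1].0.   (s2,1)→(s3,.,right)
state=s3 head=2 tape=1.[.]0.   (s3,.)→(s0,.,right)
state=s0 head=3 tape=1..[0].   (s0,0)→(s2,.,left)
state=s2 head=2 tape=1.[.]..   (s2,.)→(s4,1,right)
state=s4 head=3 tape=1.1[.].   (s4,.)→(s1,.,right)
state=s1 head=4 tape=1.1.[.]   (s1,.)→(s1,0,left)
state=s1 head=3 tape=1.1[.]0   (s1,.)→(s1,0,left)
state=s1 head=2 tape=1.[1]00   (s1,1)→(s3,0,left)
state=s3 head=1 tape=1[.]000   (s3,.)→(s0,.,right)
state=s0 head=2 tape=1.[0]00   (s0,0)→(s2,.,left)
state=s2 head=1 tape=1[.].00   (s2,.)→(s4,1,right)
state=s4 head=2 tape=11[.]00   (s4,.)→(s1,.,right)
state=s1 head=3 tape=11.[0]0   (s1,0)→(s3,.,right)
state=s3 head=4 tape=11..[0]   (s3,0)→(s1,1,left)
state=s1 head=3 tape=11.[.]1   (s1,.)→(s1,0,left)
state=s1 head=2 tape=11[.]01   (s1,.)→(s1,0,left)
state=s1 head=1 tape=1[1]001   (s1,1)→(s3,0,left)
state=s3 head=0 tape=[1]0001
Cell 3 holds 0 when M halts.

0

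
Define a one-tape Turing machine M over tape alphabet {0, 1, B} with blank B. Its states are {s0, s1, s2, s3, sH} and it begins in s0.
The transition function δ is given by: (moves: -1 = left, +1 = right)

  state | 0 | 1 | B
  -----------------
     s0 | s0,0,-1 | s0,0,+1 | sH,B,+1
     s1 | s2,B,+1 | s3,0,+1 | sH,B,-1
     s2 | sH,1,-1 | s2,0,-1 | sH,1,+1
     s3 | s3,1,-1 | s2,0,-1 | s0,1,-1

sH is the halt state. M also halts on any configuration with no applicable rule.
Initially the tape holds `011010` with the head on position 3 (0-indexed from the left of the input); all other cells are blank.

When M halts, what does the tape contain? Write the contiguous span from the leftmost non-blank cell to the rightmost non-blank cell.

state=s0 head=3 tape=B011[0]10   (s0,0)→(s0,0,-1)
state=s0 head=2 tape=B01[1]010   (s0,1)→(s0,0,+1)
state=s0 head=3 tape=B010[0]10   (s0,0)→(s0,0,-1)
state=s0 head=2 tape=B01[0]010   (s0,0)→(s0,0,-1)
state=s0 head=1 tape=B0[1]0010   (s0,1)→(s0,0,+1)
state=s0 head=2 tape=B00[0]010   (s0,0)→(s0,0,-1)
state=s0 head=1 tape=B0[0]0010   (s0,0)→(s0,0,-1)
state=s0 head=0 tape=B[0]00010   (s0,0)→(s0,0,-1)
state=s0 head=-1 tape=[B]000010   (s0,B)→(sH,B,+1)
state=sH head=0 tape=B[0]00010
The non-blank tape span at halt is 000010.

000010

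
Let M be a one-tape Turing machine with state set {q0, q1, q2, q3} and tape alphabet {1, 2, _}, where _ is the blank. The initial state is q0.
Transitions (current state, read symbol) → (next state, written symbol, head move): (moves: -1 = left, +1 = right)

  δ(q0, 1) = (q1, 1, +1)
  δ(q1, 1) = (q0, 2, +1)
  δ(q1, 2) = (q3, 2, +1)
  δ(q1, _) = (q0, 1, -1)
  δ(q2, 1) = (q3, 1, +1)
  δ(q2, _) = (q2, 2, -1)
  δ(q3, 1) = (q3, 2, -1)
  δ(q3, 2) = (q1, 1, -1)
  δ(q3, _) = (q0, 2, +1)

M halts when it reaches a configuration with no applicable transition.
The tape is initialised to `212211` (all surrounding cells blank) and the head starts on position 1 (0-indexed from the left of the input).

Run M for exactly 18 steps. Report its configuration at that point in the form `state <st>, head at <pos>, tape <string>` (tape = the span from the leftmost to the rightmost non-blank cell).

state q1, head at 5, tape 222212

q0 | 2[1]2211   read 1 → write 1, move +1, go to q1
q1 | 21[2]211   read 2 → write 2, move +1, go to q3
q3 | 212[2]11   read 2 → write 1, move -1, go to q1
q1 | 21[2]111   read 2 → write 2, move +1, go to q3
q3 | 212[1]11   read 1 → write 2, move -1, go to q3
q3 | 21[2]211   read 2 → write 1, move -1, go to q1
q1 | 2[1]1211   read 1 → write 2, move +1, go to q0
q0 | 22[1]211   read 1 → write 1, move +1, go to q1
q1 | 221[2]11   read 2 → write 2, move +1, go to q3
q3 | 2212[1]1   read 1 → write 2, move -1, go to q3
q3 | 221[2]21   read 2 → write 1, move -1, go to q1
q1 | 22[1]121   read 1 → write 2, move +1, go to q0
q0 | 222[1]21   read 1 → write 1, move +1, go to q1
q1 | 2221[2]1   read 2 → write 2, move +1, go to q3
q3 | 22212[1]   read 1 → write 2, move -1, go to q3
q3 | 2221[2]2   read 2 → write 1, move -1, go to q1
q1 | 222[1]12   read 1 → write 2, move +1, go to q0
q0 | 2222[1]2   read 1 → write 1, move +1, go to q1
q1 | 22221[2]
After 18 steps: state q1, head at 5, tape 222212.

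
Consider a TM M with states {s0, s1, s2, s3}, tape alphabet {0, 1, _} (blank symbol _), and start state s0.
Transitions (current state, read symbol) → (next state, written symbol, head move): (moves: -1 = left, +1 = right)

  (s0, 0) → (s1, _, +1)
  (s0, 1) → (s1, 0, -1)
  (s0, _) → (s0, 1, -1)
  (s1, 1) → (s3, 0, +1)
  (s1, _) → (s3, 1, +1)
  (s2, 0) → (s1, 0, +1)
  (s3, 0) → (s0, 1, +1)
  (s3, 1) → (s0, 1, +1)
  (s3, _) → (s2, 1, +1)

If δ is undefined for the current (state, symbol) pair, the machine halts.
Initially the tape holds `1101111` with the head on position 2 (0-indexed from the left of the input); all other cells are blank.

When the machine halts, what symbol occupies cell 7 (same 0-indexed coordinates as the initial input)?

state=s0 head=2 tape=11[0]1111_   (s0,0)→(s1,_,+1)
state=s1 head=3 tape=11_[1]111_   (s1,1)→(s3,0,+1)
state=s3 head=4 tape=11_0[1]11_   (s3,1)→(s0,1,+1)
state=s0 head=5 tape=11_01[1]1_   (s0,1)→(s1,0,-1)
state=s1 head=4 tape=11_0[1]01_   (s1,1)→(s3,0,+1)
state=s3 head=5 tape=11_00[0]1_   (s3,0)→(s0,1,+1)
state=s0 head=6 tape=11_001[1]_   (s0,1)→(s1,0,-1)
state=s1 head=5 tape=11_00[1]0_   (s1,1)→(s3,0,+1)
state=s3 head=6 tape=11_000[0]_   (s3,0)→(s0,1,+1)
state=s0 head=7 tape=11_0001[_]   (s0,_)→(s0,1,-1)
state=s0 head=6 tape=11_000[1]1   (s0,1)→(s1,0,-1)
state=s1 head=5 tape=11_00[0]01
Cell 7 holds 1 when M halts.

1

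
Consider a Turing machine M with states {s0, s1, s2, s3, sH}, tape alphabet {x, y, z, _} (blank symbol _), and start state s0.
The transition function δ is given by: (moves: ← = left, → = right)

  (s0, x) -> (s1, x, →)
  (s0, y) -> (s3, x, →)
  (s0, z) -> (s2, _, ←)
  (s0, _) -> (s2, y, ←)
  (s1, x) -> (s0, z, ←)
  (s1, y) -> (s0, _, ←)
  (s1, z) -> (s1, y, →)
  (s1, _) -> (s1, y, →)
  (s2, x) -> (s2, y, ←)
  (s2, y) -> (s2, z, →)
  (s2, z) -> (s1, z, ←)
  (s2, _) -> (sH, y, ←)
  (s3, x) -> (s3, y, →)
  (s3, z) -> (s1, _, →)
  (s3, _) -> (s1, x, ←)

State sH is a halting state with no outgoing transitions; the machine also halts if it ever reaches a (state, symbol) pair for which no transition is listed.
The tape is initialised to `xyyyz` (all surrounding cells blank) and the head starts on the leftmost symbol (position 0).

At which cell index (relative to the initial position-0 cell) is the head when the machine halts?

-2

s0 | __[x]yyyz   read x → write x, move →, go to s1
s1 | __x[y]yyz   read y → write _, move ←, go to s0
s0 | __[x]_yyz   read x → write x, move →, go to s1
s1 | __x[_]yyz   read _ → write y, move →, go to s1
s1 | __xy[y]yz   read y → write _, move ←, go to s0
s0 | __x[y]_yz   read y → write x, move →, go to s3
s3 | __xx[_]yz   read _ → write x, move ←, go to s1
s1 | __x[x]xyz   read x → write z, move ←, go to s0
s0 | __[x]zxyz   read x → write x, move →, go to s1
s1 | __x[z]xyz   read z → write y, move →, go to s1
s1 | __xy[x]yz   read x → write z, move ←, go to s0
s0 | __x[y]zyz   read y → write x, move →, go to s3
s3 | __xx[z]yz   read z → write _, move →, go to s1
s1 | __xx_[y]z   read y → write _, move ←, go to s0
s0 | __xx[_]_z   read _ → write y, move ←, go to s2
s2 | __x[x]y_z   read x → write y, move ←, go to s2
s2 | __[x]yy_z   read x → write y, move ←, go to s2
s2 | _[_]yyy_z   read _ → write y, move ←, go to sH
sH | [_]yyyy_z
At halt the head is at cell -2.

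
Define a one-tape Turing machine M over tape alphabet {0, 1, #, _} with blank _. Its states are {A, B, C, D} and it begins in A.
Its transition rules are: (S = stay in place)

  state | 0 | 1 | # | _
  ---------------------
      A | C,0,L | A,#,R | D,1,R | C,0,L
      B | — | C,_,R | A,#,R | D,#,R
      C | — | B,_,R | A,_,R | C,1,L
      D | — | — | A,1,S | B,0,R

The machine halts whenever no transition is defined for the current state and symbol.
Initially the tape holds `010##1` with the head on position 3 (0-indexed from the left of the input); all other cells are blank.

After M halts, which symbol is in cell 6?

0

state=A head=3 tape=010[#]#1_   (A,#)→(D,1,R)
state=D head=4 tape=0101[#]1_   (D,#)→(A,1,S)
state=A head=4 tape=0101[1]1_   (A,1)→(A,#,R)
state=A head=5 tape=0101#[1]_   (A,1)→(A,#,R)
state=A head=6 tape=0101##[_]   (A,_)→(C,0,L)
state=C head=5 tape=0101#[#]0   (C,#)→(A,_,R)
state=A head=6 tape=0101#_[0]   (A,0)→(C,0,L)
state=C head=5 tape=0101#[_]0   (C,_)→(C,1,L)
state=C head=4 tape=0101[#]10   (C,#)→(A,_,R)
state=A head=5 tape=0101_[1]0   (A,1)→(A,#,R)
state=A head=6 tape=0101_#[0]   (A,0)→(C,0,L)
state=C head=5 tape=0101_[#]0   (C,#)→(A,_,R)
state=A head=6 tape=0101__[0]   (A,0)→(C,0,L)
state=C head=5 tape=0101_[_]0   (C,_)→(C,1,L)
state=C head=4 tape=0101[_]10   (C,_)→(C,1,L)
state=C head=3 tape=010[1]110   (C,1)→(B,_,R)
state=B head=4 tape=010_[1]10   (B,1)→(C,_,R)
state=C head=5 tape=010__[1]0   (C,1)→(B,_,R)
state=B head=6 tape=010___[0]
Cell 6 holds 0 when M halts.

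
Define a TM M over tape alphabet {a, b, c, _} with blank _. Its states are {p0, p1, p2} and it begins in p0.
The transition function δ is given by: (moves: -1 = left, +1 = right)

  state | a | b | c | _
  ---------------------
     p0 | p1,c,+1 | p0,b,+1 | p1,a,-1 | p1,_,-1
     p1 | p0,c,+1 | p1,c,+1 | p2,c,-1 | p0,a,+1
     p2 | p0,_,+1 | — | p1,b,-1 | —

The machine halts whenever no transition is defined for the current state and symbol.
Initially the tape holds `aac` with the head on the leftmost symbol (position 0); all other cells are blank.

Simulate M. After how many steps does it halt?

34

p0 | __[a]ac__   read a → write c, move +1, go to p1
p1 | __c[a]c__   read a → write c, move +1, go to p0
p0 | __cc[c]__   read c → write a, move -1, go to p1
p1 | __c[c]a__   read c → write c, move -1, go to p2
p2 | __[c]ca__   read c → write b, move -1, go to p1
p1 | _[_]bca__   read _ → write a, move +1, go to p0
p0 | _a[b]ca__   read b → write b, move +1, go to p0
p0 | _ab[c]a__   read c → write a, move -1, go to p1
p1 | _a[b]aa__   read b → write c, move +1, go to p1
p1 | _ac[a]a__   read a → write c, move +1, go to p0
p0 | _acc[a]__   read a → write c, move +1, go to p1
p1 | _accc[_]_   read _ → write a, move +1, go to p0
p0 | _accca[_]   read _ → write _, move -1, go to p1
p1 | _accc[a]_   read a → write c, move +1, go to p0
p0 | _acccc[_]   read _ → write _, move -1, go to p1
p1 | _accc[c]_   read c → write c, move -1, go to p2
p2 | _acc[c]c_   read c → write b, move -1, go to p1
p1 | _ac[c]bc_   read c → write c, move -1, go to p2
p2 | _a[c]cbc_   read c → write b, move -1, go to p1
p1 | _[a]bcbc_   read a → write c, move +1, go to p0
p0 | _c[b]cbc_   read b → write b, move +1, go to p0
p0 | _cb[c]bc_   read c → write a, move -1, go to p1
p1 | _c[b]abc_   read b → write c, move +1, go to p1
p1 | _cc[a]bc_   read a → write c, move +1, go to p0
p0 | _ccc[b]c_   read b → write b, move +1, go to p0
p0 | _cccb[c]_   read c → write a, move -1, go to p1
p1 | _ccc[b]a_   read b → write c, move +1, go to p1
p1 | _cccc[a]_   read a → write c, move +1, go to p0
p0 | _ccccc[_]   read _ → write _, move -1, go to p1
p1 | _cccc[c]_   read c → write c, move -1, go to p2
p2 | _ccc[c]c_   read c → write b, move -1, go to p1
p1 | _cc[c]bc_   read c → write c, move -1, go to p2
p2 | _c[c]cbc_   read c → write b, move -1, go to p1
p1 | _[c]bcbc_   read c → write c, move -1, go to p2
p2 | [_]cbcbc_
M halts after 34 transitions.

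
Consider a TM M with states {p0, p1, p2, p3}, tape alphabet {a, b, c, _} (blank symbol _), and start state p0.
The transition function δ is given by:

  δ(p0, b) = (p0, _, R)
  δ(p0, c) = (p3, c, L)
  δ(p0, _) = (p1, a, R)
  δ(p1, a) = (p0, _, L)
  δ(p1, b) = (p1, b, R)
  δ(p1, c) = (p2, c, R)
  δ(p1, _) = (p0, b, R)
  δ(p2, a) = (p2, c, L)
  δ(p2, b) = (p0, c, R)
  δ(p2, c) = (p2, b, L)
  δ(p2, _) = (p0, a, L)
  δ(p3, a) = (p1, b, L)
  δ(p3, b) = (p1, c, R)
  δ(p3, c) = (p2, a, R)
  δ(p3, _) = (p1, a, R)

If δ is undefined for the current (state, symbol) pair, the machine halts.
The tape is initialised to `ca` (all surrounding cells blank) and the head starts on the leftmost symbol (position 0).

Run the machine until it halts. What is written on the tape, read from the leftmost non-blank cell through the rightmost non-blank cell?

a_cbc

state=p0 head=0 tape=___[c]a   (p0,c)→(p3,c,L)
state=p3 head=-1 tape=__[_]ca   (p3,_)→(p1,a,R)
state=p1 head=0 tape=__a[c]a   (p1,c)→(p2,c,R)
state=p2 head=1 tape=__ac[a]   (p2,a)→(p2,c,L)
state=p2 head=0 tape=__a[c]c   (p2,c)→(p2,b,L)
state=p2 head=-1 tape=__[a]bc   (p2,a)→(p2,c,L)
state=p2 head=-2 tape=_[_]cbc   (p2,_)→(p0,a,L)
state=p0 head=-3 tape=[_]acbc   (p0,_)→(p1,a,R)
state=p1 head=-2 tape=a[a]cbc   (p1,a)→(p0,_,L)
state=p0 head=-3 tape=[a]_cbc
The non-blank tape span at halt is a_cbc.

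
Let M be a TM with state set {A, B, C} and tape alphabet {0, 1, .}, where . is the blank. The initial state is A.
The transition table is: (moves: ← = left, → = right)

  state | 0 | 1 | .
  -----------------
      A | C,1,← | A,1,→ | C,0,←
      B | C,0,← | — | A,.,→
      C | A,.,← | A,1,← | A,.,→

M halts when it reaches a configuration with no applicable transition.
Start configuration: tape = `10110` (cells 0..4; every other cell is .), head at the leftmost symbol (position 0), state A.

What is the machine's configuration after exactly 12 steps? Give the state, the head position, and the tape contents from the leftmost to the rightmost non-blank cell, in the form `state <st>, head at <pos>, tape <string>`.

state A, head at 4, tape 111110

A | ..[1]0110   read 1 → write 1, move →, go to A
A | ..1[0]110   read 0 → write 1, move ←, go to C
C | ..[1]1110   read 1 → write 1, move ←, go to A
A | .[.]11110   read . → write 0, move ←, go to C
C | [.]011110   read . → write ., move →, go to A
A | .[0]11110   read 0 → write 1, move ←, go to C
C | [.]111110   read . → write ., move →, go to A
A | .[1]11110   read 1 → write 1, move →, go to A
A | .1[1]1110   read 1 → write 1, move →, go to A
A | .11[1]110   read 1 → write 1, move →, go to A
A | .111[1]10   read 1 → write 1, move →, go to A
A | .1111[1]0   read 1 → write 1, move →, go to A
A | .11111[0]
After 12 steps: state A, head at 4, tape 111110.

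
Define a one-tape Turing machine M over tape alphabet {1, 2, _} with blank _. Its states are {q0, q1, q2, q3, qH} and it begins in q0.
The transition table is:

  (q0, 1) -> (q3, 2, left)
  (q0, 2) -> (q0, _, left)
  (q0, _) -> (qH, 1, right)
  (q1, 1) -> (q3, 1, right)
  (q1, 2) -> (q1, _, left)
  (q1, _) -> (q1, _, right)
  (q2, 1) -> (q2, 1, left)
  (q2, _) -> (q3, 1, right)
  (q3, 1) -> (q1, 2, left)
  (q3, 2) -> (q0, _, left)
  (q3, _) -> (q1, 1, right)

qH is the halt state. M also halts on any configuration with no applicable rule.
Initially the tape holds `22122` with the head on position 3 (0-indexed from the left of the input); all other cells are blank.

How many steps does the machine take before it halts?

q0 | _221[2]2   read 2 → write _, move left, go to q0
q0 | _22[1]_2   read 1 → write 2, move left, go to q3
q3 | _2[2]2_2   read 2 → write _, move left, go to q0
q0 | _[2]_2_2   read 2 → write _, move left, go to q0
q0 | [_]__2_2   read _ → write 1, move right, go to qH
qH | 1[_]_2_2
M halts after 5 transitions.

5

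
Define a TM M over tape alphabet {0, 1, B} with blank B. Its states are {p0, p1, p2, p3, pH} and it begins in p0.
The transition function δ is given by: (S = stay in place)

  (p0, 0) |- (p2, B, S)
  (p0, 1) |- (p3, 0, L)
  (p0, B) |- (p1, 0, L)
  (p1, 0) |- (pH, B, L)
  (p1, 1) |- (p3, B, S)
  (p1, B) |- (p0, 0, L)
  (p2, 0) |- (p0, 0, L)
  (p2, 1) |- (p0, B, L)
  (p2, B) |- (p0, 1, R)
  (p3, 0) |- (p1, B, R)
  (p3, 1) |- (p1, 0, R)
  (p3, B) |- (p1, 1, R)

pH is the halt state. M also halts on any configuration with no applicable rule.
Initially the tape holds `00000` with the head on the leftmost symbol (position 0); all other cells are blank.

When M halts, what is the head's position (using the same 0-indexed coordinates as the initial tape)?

p0 | [0]0000B   read 0 → write B, move S, go to p2
p2 | [B]0000B   read B → write 1, move R, go to p0
p0 | 1[0]000B   read 0 → write B, move S, go to p2
p2 | 1[B]000B   read B → write 1, move R, go to p0
p0 | 11[0]00B   read 0 → write B, move S, go to p2
p2 | 11[B]00B   read B → write 1, move R, go to p0
p0 | 111[0]0B   read 0 → write B, move S, go to p2
p2 | 111[B]0B   read B → write 1, move R, go to p0
p0 | 1111[0]B   read 0 → write B, move S, go to p2
p2 | 1111[B]B   read B → write 1, move R, go to p0
p0 | 11111[B]   read B → write 0, move L, go to p1
p1 | 1111[1]0   read 1 → write B, move S, go to p3
p3 | 1111[B]0   read B → write 1, move R, go to p1
p1 | 11111[0]   read 0 → write B, move L, go to pH
pH | 1111[1]B
At halt the head is at cell 4.

4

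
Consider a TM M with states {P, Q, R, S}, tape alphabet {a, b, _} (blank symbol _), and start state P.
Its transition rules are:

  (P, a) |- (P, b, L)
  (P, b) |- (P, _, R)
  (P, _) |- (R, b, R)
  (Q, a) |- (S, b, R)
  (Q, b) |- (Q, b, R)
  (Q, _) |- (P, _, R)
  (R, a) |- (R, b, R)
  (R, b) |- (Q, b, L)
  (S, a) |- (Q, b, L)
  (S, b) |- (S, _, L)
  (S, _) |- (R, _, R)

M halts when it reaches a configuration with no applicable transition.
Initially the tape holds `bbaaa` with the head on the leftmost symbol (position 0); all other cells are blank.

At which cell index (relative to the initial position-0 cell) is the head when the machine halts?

state=P head=0 tape=[b]baaa___   (P,b)→(P,_,R)
state=P head=1 tape=_[b]aaa___   (P,b)→(P,_,R)
state=P head=2 tape=__[a]aa___   (P,a)→(P,b,L)
state=P head=1 tape=_[_]baa___   (P,_)→(R,b,R)
state=R head=2 tape=_b[b]aa___   (R,b)→(Q,b,L)
state=Q head=1 tape=_[b]baa___   (Q,b)→(Q,b,R)
state=Q head=2 tape=_b[b]aa___   (Q,b)→(Q,b,R)
state=Q head=3 tape=_bb[a]a___   (Q,a)→(S,b,R)
state=S head=4 tape=_bbb[a]___   (S,a)→(Q,b,L)
state=Q head=3 tape=_bb[b]b___   (Q,b)→(Q,b,R)
state=Q head=4 tape=_bbb[b]___   (Q,b)→(Q,b,R)
state=Q head=5 tape=_bbbb[_]__   (Q,_)→(P,_,R)
state=P head=6 tape=_bbbb_[_]_   (P,_)→(R,b,R)
state=R head=7 tape=_bbbb_b[_]
At halt the head is at cell 7.

7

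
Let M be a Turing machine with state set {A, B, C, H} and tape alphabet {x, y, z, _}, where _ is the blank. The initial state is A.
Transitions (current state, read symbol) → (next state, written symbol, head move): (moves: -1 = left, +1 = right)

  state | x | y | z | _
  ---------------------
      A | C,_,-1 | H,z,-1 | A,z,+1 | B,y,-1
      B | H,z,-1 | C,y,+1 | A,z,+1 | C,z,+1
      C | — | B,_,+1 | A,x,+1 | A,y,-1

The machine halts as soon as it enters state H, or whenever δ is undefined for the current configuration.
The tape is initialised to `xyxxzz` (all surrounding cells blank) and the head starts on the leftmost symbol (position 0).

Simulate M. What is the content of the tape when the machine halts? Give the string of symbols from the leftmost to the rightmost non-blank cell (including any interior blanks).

z_zyyxxzz

state=A head=0 tape=___[x]yxxzz   (A,x)→(C,_,-1)
state=C head=-1 tape=__[_]_yxxzz   (C,_)→(A,y,-1)
state=A head=-2 tape=_[_]y_yxxzz   (A,_)→(B,y,-1)
state=B head=-3 tape=[_]yy_yxxzz   (B,_)→(C,z,+1)
state=C head=-2 tape=z[y]y_yxxzz   (C,y)→(B,_,+1)
state=B head=-1 tape=z_[y]_yxxzz   (B,y)→(C,y,+1)
state=C head=0 tape=z_y[_]yxxzz   (C,_)→(A,y,-1)
state=A head=-1 tape=z_[y]yyxxzz   (A,y)→(H,z,-1)
state=H head=-2 tape=z[_]zyyxxzz
The non-blank tape span at halt is z_zyyxxzz.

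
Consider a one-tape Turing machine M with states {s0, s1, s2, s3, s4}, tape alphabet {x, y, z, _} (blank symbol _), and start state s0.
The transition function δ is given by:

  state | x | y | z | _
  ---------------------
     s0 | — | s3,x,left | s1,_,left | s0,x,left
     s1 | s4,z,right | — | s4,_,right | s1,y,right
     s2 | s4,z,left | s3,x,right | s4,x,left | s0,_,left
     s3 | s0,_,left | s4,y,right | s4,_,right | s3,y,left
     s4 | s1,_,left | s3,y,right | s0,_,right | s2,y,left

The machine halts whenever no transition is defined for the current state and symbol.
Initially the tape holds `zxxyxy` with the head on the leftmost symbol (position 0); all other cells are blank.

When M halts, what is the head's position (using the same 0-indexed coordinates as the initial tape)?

s0 | _[z]xxyxy   read z → write _, move left, go to s1
s1 | [_]_xxyxy   read _ → write y, move right, go to s1
s1 | y[_]xxyxy   read _ → write y, move right, go to s1
s1 | yy[x]xyxy   read x → write z, move right, go to s4
s4 | yyz[x]yxy   read x → write _, move left, go to s1
s1 | yy[z]_yxy   read z → write _, move right, go to s4
s4 | yy_[_]yxy   read _ → write y, move left, go to s2
s2 | yy[_]yyxy   read _ → write _, move left, go to s0
s0 | y[y]_yyxy   read y → write x, move left, go to s3
s3 | [y]x_yyxy   read y → write y, move right, go to s4
s4 | y[x]_yyxy   read x → write _, move left, go to s1
s1 | [y]__yyxy
At halt the head is at cell -1.

-1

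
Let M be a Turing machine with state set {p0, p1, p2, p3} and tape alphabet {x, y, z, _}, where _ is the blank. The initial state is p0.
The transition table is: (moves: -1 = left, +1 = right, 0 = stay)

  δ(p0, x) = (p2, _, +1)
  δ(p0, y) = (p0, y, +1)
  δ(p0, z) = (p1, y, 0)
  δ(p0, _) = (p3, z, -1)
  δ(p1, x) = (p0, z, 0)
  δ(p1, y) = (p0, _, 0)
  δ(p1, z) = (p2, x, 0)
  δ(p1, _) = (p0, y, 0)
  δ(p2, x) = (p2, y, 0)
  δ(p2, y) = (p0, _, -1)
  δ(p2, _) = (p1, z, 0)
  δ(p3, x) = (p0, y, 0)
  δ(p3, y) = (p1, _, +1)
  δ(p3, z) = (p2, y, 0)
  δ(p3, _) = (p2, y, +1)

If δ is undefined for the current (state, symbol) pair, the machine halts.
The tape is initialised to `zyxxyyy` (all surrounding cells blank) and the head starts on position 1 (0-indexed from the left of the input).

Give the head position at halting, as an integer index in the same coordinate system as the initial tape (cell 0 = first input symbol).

p0 | __z[y]xxyyy   read y → write y, move +1, go to p0
p0 | __zy[x]xyyy   read x → write _, move +1, go to p2
p2 | __zy_[x]yyy   read x → write y, move 0, go to p2
p2 | __zy_[y]yyy   read y → write _, move -1, go to p0
p0 | __zy[_]_yyy   read _ → write z, move -1, go to p3
p3 | __z[y]z_yyy   read y → write _, move +1, go to p1
p1 | __z_[z]_yyy   read z → write x, move 0, go to p2
p2 | __z_[x]_yyy   read x → write y, move 0, go to p2
p2 | __z_[y]_yyy   read y → write _, move -1, go to p0
p0 | __z[_]__yyy   read _ → write z, move -1, go to p3
p3 | __[z]z__yyy   read z → write y, move 0, go to p2
p2 | __[y]z__yyy   read y → write _, move -1, go to p0
p0 | _[_]_z__yyy   read _ → write z, move -1, go to p3
p3 | [_]z_z__yyy   read _ → write y, move +1, go to p2
p2 | y[z]_z__yyy
At halt the head is at cell -1.

-1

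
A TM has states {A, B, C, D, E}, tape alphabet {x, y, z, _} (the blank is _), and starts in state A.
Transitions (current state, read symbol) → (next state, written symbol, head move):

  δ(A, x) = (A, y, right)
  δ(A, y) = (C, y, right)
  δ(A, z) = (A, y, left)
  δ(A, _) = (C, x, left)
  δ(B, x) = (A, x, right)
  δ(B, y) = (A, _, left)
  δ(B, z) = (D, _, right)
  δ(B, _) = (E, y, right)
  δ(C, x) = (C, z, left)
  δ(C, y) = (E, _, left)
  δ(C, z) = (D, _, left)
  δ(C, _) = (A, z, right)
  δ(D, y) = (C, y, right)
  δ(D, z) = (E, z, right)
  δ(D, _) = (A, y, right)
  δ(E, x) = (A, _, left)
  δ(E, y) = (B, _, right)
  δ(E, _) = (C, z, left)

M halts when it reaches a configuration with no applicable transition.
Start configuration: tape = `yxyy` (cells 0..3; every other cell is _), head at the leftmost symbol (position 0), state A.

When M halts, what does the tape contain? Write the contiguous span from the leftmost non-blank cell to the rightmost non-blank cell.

z_z_zzyy

A | ____[y]xyy   read y → write y, move right, go to C
C | ____y[x]yy   read x → write z, move left, go to C
C | ____[y]zyy   read y → write _, move left, go to E
E | ___[_]_zyy   read _ → write z, move left, go to C
C | __[_]z_zyy   read _ → write z, move right, go to A
A | __z[z]_zyy   read z → write y, move left, go to A
A | __[z]y_zyy   read z → write y, move left, go to A
A | _[_]yy_zyy   read _ → write x, move left, go to C
C | [_]xyy_zyy   read _ → write z, move right, go to A
A | z[x]yy_zyy   read x → write y, move right, go to A
A | zy[y]y_zyy   read y → write y, move right, go to C
C | zyy[y]_zyy   read y → write _, move left, go to E
E | zy[y]__zyy   read y → write _, move right, go to B
B | zy_[_]_zyy   read _ → write y, move right, go to E
E | zy_y[_]zyy   read _ → write z, move left, go to C
C | zy_[y]zzyy   read y → write _, move left, go to E
E | zy[_]_zzyy   read _ → write z, move left, go to C
C | z[y]z_zzyy   read y → write _, move left, go to E
E | [z]_z_zzyy
The non-blank tape span at halt is z_z_zzyy.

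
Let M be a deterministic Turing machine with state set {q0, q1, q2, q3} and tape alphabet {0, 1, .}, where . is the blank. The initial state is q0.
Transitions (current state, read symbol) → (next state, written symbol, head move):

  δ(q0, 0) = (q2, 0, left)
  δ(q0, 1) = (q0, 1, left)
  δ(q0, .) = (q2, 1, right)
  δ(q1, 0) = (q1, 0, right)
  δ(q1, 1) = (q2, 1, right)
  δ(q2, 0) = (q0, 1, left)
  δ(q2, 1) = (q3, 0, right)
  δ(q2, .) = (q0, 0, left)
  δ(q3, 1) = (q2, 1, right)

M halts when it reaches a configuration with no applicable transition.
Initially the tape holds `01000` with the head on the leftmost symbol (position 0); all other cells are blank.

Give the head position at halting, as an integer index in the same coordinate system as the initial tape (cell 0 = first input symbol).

-2

state=q0 head=0 tape=...[0]1000   (q0,0)→(q2,0,left)
state=q2 head=-1 tape=..[.]01000   (q2,.)→(q0,0,left)
state=q0 head=-2 tape=.[.]001000   (q0,.)→(q2,1,right)
state=q2 head=-1 tape=.1[0]01000   (q2,0)→(q0,1,left)
state=q0 head=-2 tape=.[1]101000   (q0,1)→(q0,1,left)
state=q0 head=-3 tape=[.]1101000   (q0,.)→(q2,1,right)
state=q2 head=-2 tape=1[1]101000   (q2,1)→(q3,0,right)
state=q3 head=-1 tape=10[1]01000   (q3,1)→(q2,1,right)
state=q2 head=0 tape=101[0]1000   (q2,0)→(q0,1,left)
state=q0 head=-1 tape=10[1]11000   (q0,1)→(q0,1,left)
state=q0 head=-2 tape=1[0]111000   (q0,0)→(q2,0,left)
state=q2 head=-3 tape=[1]0111000   (q2,1)→(q3,0,right)
state=q3 head=-2 tape=0[0]111000
At halt the head is at cell -2.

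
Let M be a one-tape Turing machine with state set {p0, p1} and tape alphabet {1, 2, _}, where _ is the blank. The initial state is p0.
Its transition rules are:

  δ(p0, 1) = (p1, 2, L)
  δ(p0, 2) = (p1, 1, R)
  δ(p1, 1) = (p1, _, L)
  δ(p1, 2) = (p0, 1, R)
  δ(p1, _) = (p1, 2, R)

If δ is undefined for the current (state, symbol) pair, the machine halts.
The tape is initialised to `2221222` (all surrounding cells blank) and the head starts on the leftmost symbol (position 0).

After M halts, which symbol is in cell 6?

state=p0 head=0 tape=_[2]221222_   (p0,2)→(p1,1,R)
state=p1 head=1 tape=_1[2]21222_   (p1,2)→(p0,1,R)
state=p0 head=2 tape=_11[2]1222_   (p0,2)→(p1,1,R)
state=p1 head=3 tape=_111[1]222_   (p1,1)→(p1,_,L)
state=p1 head=2 tape=_11[1]_222_   (p1,1)→(p1,_,L)
state=p1 head=1 tape=_1[1]__222_   (p1,1)→(p1,_,L)
state=p1 head=0 tape=_[1]___222_   (p1,1)→(p1,_,L)
state=p1 head=-1 tape=[_]____222_   (p1,_)→(p1,2,R)
state=p1 head=0 tape=2[_]___222_   (p1,_)→(p1,2,R)
state=p1 head=1 tape=22[_]__222_   (p1,_)→(p1,2,R)
state=p1 head=2 tape=222[_]_222_   (p1,_)→(p1,2,R)
state=p1 head=3 tape=2222[_]222_   (p1,_)→(p1,2,R)
state=p1 head=4 tape=22222[2]22_   (p1,2)→(p0,1,R)
state=p0 head=5 tape=222221[2]2_   (p0,2)→(p1,1,R)
state=p1 head=6 tape=2222211[2]_   (p1,2)→(p0,1,R)
state=p0 head=7 tape=22222111[_]
Cell 6 holds 1 when M halts.

1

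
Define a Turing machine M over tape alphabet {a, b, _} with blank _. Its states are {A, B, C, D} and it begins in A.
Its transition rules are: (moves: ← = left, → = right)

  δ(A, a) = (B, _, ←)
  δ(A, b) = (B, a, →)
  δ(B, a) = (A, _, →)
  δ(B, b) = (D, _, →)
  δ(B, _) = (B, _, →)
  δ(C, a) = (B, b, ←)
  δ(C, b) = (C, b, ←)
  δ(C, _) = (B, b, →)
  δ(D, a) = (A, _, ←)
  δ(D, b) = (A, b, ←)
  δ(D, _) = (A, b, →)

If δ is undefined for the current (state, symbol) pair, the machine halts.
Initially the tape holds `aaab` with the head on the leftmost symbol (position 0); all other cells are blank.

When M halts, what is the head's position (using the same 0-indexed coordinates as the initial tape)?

A | _[a]aab__   read a → write _, move ←, go to B
B | [_]_aab__   read _ → write _, move →, go to B
B | _[_]aab__   read _ → write _, move →, go to B
B | __[a]ab__   read a → write _, move →, go to A
A | ___[a]b__   read a → write _, move ←, go to B
B | __[_]_b__   read _ → write _, move →, go to B
B | ___[_]b__   read _ → write _, move →, go to B
B | ____[b]__   read b → write _, move →, go to D
D | _____[_]_   read _ → write b, move →, go to A
A | _____b[_]
At halt the head is at cell 5.

5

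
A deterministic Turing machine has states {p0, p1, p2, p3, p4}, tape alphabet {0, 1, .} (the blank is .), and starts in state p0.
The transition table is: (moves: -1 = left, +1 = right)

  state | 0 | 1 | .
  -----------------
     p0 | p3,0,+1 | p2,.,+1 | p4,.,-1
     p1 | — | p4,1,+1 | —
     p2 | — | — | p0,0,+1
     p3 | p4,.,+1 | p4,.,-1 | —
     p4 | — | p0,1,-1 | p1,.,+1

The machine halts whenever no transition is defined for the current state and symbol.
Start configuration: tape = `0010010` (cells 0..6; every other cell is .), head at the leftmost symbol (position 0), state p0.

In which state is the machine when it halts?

p4

p0 | [0]010010   read 0 → write 0, move +1, go to p3
p3 | 0[0]10010   read 0 → write ., move +1, go to p4
p4 | 0.[1]0010   read 1 → write 1, move -1, go to p0
p0 | 0[.]10010   read . → write ., move -1, go to p4
p4 | [0].10010
No transition is defined for (p4, 0); M halts in state p4.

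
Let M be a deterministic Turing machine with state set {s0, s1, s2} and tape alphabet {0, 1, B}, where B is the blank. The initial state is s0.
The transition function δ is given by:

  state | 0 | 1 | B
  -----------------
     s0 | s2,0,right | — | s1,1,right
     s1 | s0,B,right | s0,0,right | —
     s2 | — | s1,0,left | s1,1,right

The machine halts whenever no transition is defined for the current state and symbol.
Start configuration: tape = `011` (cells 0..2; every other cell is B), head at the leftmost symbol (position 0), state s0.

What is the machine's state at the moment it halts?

s0 | [0]11BB   read 0 → write 0, move right, go to s2
s2 | 0[1]1BB   read 1 → write 0, move left, go to s1
s1 | [0]01BB   read 0 → write B, move right, go to s0
s0 | B[0]1BB   read 0 → write 0, move right, go to s2
s2 | B0[1]BB   read 1 → write 0, move left, go to s1
s1 | B[0]0BB   read 0 → write B, move right, go to s0
s0 | BB[0]BB   read 0 → write 0, move right, go to s2
s2 | BB0[B]B   read B → write 1, move right, go to s1
s1 | BB01[B]
No transition is defined for (s1, B); M halts in state s1.

s1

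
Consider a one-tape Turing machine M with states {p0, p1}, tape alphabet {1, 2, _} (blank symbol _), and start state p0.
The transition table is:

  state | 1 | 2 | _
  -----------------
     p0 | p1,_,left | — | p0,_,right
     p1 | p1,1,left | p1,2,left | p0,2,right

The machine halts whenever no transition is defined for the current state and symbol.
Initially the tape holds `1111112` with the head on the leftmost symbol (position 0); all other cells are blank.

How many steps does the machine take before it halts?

state=p0 head=0 tape=_[1]111112   (p0,1)→(p1,_,left)
state=p1 head=-1 tape=[_]_111112   (p1,_)→(p0,2,right)
state=p0 head=0 tape=2[_]111112   (p0,_)→(p0,_,right)
state=p0 head=1 tape=2_[1]11112   (p0,1)→(p1,_,left)
state=p1 head=0 tape=2[_]_11112   (p1,_)→(p0,2,right)
state=p0 head=1 tape=22[_]11112   (p0,_)→(p0,_,right)
state=p0 head=2 tape=22_[1]1112   (p0,1)→(p1,_,left)
state=p1 head=1 tape=22[_]_1112   (p1,_)→(p0,2,right)
state=p0 head=2 tape=222[_]1112   (p0,_)→(p0,_,right)
state=p0 head=3 tape=222_[1]112   (p0,1)→(p1,_,left)
state=p1 head=2 tape=222[_]_112   (p1,_)→(p0,2,right)
state=p0 head=3 tape=2222[_]112   (p0,_)→(p0,_,right)
state=p0 head=4 tape=2222_[1]12   (p0,1)→(p1,_,left)
state=p1 head=3 tape=2222[_]_12   (p1,_)→(p0,2,right)
state=p0 head=4 tape=22222[_]12   (p0,_)→(p0,_,right)
state=p0 head=5 tape=22222_[1]2   (p0,1)→(p1,_,left)
state=p1 head=4 tape=22222[_]_2   (p1,_)→(p0,2,right)
state=p0 head=5 tape=222222[_]2   (p0,_)→(p0,_,right)
state=p0 head=6 tape=222222_[2]
M halts after 18 transitions.

18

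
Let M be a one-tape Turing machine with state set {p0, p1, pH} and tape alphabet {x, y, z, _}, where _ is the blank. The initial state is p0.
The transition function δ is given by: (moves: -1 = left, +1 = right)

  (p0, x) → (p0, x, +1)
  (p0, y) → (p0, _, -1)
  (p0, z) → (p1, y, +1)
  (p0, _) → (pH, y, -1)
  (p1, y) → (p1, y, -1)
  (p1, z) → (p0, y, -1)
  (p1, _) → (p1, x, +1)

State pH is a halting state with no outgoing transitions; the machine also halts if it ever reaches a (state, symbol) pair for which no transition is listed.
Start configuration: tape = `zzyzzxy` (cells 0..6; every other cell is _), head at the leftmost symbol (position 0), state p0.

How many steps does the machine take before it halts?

p0 | __[z]zyzzxy   read z → write y, move +1, go to p1
p1 | __y[z]yzzxy   read z → write y, move -1, go to p0
p0 | __[y]yyzzxy   read y → write _, move -1, go to p0
p0 | _[_]_yyzzxy   read _ → write y, move -1, go to pH
pH | [_]y_yyzzxy
M halts after 4 transitions.

4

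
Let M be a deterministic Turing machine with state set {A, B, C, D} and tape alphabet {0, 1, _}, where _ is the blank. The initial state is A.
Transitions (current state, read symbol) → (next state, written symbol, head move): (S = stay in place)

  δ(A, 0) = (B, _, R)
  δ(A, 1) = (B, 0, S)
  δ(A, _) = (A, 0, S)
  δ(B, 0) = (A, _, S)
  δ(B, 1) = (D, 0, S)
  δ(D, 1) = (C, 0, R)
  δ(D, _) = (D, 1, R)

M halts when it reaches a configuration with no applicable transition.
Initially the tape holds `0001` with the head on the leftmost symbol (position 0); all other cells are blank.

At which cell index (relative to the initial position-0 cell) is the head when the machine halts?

3

state=A head=0 tape=[0]001   (A,0)→(B,_,R)
state=B head=1 tape=_[0]01   (B,0)→(A,_,S)
state=A head=1 tape=_[_]01   (A,_)→(A,0,S)
state=A head=1 tape=_[0]01   (A,0)→(B,_,R)
state=B head=2 tape=__[0]1   (B,0)→(A,_,S)
state=A head=2 tape=__[_]1   (A,_)→(A,0,S)
state=A head=2 tape=__[0]1   (A,0)→(B,_,R)
state=B head=3 tape=___[1]   (B,1)→(D,0,S)
state=D head=3 tape=___[0]
At halt the head is at cell 3.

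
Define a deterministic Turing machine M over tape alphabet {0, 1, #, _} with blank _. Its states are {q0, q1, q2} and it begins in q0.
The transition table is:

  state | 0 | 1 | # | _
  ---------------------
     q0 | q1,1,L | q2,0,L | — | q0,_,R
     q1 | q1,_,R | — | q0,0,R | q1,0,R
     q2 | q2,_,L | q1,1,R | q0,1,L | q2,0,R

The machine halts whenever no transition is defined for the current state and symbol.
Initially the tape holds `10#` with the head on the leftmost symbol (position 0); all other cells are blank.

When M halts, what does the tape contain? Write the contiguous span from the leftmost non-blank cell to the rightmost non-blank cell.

000_11

state=q0 head=0 tape=___[1]0#   (q0,1)→(q2,0,L)
state=q2 head=-1 tape=__[_]00#   (q2,_)→(q2,0,R)
state=q2 head=0 tape=__0[0]0#   (q2,0)→(q2,_,L)
state=q2 head=-1 tape=__[0]_0#   (q2,0)→(q2,_,L)
state=q2 head=-2 tape=_[_]__0#   (q2,_)→(q2,0,R)
state=q2 head=-1 tape=_0[_]_0#   (q2,_)→(q2,0,R)
state=q2 head=0 tape=_00[_]0#   (q2,_)→(q2,0,R)
state=q2 head=1 tape=_000[0]#   (q2,0)→(q2,_,L)
state=q2 head=0 tape=_00[0]_#   (q2,0)→(q2,_,L)
state=q2 head=-1 tape=_0[0]__#   (q2,0)→(q2,_,L)
state=q2 head=-2 tape=_[0]___#   (q2,0)→(q2,_,L)
state=q2 head=-3 tape=[_]____#   (q2,_)→(q2,0,R)
state=q2 head=-2 tape=0[_]___#   (q2,_)→(q2,0,R)
state=q2 head=-1 tape=00[_]__#   (q2,_)→(q2,0,R)
state=q2 head=0 tape=000[_]_#   (q2,_)→(q2,0,R)
state=q2 head=1 tape=0000[_]#   (q2,_)→(q2,0,R)
state=q2 head=2 tape=00000[#]   (q2,#)→(q0,1,L)
state=q0 head=1 tape=0000[0]1   (q0,0)→(q1,1,L)
state=q1 head=0 tape=000[0]11   (q1,0)→(q1,_,R)
state=q1 head=1 tape=000_[1]1
The non-blank tape span at halt is 000_11.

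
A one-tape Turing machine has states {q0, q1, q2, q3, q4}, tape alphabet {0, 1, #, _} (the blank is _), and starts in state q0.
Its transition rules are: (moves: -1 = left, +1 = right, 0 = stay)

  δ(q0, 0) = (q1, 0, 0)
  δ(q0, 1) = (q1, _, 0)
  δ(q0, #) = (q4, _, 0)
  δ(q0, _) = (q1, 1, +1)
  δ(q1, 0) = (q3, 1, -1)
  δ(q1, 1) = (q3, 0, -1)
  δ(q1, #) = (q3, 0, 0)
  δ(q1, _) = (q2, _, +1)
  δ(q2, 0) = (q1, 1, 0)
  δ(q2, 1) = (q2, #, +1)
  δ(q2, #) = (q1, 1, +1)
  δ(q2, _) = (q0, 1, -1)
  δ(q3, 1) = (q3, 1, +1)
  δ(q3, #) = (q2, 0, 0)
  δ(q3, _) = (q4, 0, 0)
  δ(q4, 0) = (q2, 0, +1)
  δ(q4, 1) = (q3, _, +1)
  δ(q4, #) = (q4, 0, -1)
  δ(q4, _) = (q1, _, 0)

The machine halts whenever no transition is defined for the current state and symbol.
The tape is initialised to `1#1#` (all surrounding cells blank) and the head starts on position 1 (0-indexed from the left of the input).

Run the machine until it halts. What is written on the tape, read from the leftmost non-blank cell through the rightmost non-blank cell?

q0 | 1[#]1#__   read # → write _, move 0, go to q4
q4 | 1[_]1#__   read _ → write _, move 0, go to q1
q1 | 1[_]1#__   read _ → write _, move +1, go to q2
q2 | 1_[1]#__   read 1 → write #, move +1, go to q2
q2 | 1_#[#]__   read # → write 1, move +1, go to q1
q1 | 1_#1[_]_   read _ → write _, move +1, go to q2
q2 | 1_#1_[_]   read _ → write 1, move -1, go to q0
q0 | 1_#1[_]1   read _ → write 1, move +1, go to q1
q1 | 1_#11[1]   read 1 → write 0, move -1, go to q3
q3 | 1_#1[1]0   read 1 → write 1, move +1, go to q3
q3 | 1_#11[0]
The non-blank tape span at halt is 1_#110.

1_#110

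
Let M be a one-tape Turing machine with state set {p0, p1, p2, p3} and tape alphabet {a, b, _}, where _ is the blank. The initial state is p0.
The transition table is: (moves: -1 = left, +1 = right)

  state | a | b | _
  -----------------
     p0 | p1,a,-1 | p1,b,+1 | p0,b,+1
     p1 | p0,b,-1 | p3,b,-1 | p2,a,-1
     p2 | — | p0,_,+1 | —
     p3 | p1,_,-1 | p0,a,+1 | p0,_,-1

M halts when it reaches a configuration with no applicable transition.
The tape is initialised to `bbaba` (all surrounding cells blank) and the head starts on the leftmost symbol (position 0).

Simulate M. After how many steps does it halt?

state=p0 head=0 tape=[b]baba_   (p0,b)→(p1,b,+1)
state=p1 head=1 tape=b[b]aba_   (p1,b)→(p3,b,-1)
state=p3 head=0 tape=[b]baba_   (p3,b)→(p0,a,+1)
state=p0 head=1 tape=a[b]aba_   (p0,b)→(p1,b,+1)
state=p1 head=2 tape=ab[a]ba_   (p1,a)→(p0,b,-1)
state=p0 head=1 tape=a[b]bba_   (p0,b)→(p1,b,+1)
state=p1 head=2 tape=ab[b]ba_   (p1,b)→(p3,b,-1)
state=p3 head=1 tape=a[b]bba_   (p3,b)→(p0,a,+1)
state=p0 head=2 tape=aa[b]ba_   (p0,b)→(p1,b,+1)
state=p1 head=3 tape=aab[b]a_   (p1,b)→(p3,b,-1)
state=p3 head=2 tape=aa[b]ba_   (p3,b)→(p0,a,+1)
state=p0 head=3 tape=aaa[b]a_   (p0,b)→(p1,b,+1)
state=p1 head=4 tape=aaab[a]_   (p1,a)→(p0,b,-1)
state=p0 head=3 tape=aaa[b]b_   (p0,b)→(p1,b,+1)
state=p1 head=4 tape=aaab[b]_   (p1,b)→(p3,b,-1)
state=p3 head=3 tape=aaa[b]b_   (p3,b)→(p0,a,+1)
state=p0 head=4 tape=aaaa[b]_   (p0,b)→(p1,b,+1)
state=p1 head=5 tape=aaaab[_]   (p1,_)→(p2,a,-1)
state=p2 head=4 tape=aaaa[b]a   (p2,b)→(p0,_,+1)
state=p0 head=5 tape=aaaa_[a]   (p0,a)→(p1,a,-1)
state=p1 head=4 tape=aaaa[_]a   (p1,_)→(p2,a,-1)
state=p2 head=3 tape=aaa[a]aa
M halts after 21 transitions.

21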